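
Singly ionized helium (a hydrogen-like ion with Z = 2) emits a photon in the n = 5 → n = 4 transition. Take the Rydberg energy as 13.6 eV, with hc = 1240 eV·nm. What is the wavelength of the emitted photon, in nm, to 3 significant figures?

For Z = 2 the level energies scale as Z², so the effective Rydberg energy is 13.6 × 4 = 54.40 eV.
ΔE = 54.40 × (1/4² − 1/5²) = 54.40 × 0.02250 = 1.224 eV.
λ = hc/ΔE = 1240 / 1.224 = 1010 nm.

1010 nm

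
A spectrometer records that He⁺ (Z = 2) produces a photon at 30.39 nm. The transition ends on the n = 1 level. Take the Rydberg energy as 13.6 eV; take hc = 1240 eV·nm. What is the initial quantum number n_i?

n_i = 2

The photon energy is ΔE = hc/λ = 1240 / 30.39 = 40.80 eV.
With Z = 2, ΔE = 54.40 × (1/n_f² − 1/n_i²), so 1/n_f² − 1/n_i² = 0.7501.
With n_f = 1: 1/n_i² = 1/1 − 0.7501 = 0.2499, so n_i ≈ 2.00.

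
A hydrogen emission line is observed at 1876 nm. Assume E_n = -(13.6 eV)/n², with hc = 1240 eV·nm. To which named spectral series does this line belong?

Paschen

ΔE = 1240/1876 = 0.6610 eV.
This matches 13.6 × (1/3² − 1/4²), so n_f = 3: the Paschen series.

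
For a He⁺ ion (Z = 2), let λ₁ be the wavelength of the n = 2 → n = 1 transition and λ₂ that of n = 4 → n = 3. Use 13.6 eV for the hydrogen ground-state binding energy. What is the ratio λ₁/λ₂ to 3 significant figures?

λ ∝ 1/ΔE ∝ 1/(1/n_f² − 1/n_i²), and the Z² and hc factors cancel in the ratio.
λ₁/λ₂ = (1/3² − 1/4²)/(1/1² − 1/2²) = 0.04861/0.7500 = 0.0648.

0.0648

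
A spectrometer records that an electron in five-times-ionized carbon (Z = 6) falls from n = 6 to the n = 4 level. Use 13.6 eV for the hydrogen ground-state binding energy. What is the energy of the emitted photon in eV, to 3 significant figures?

The Bohr energies scale as Z², so for Z = 6: E_n = −489.6/n² eV.
E_6 = −489.6/36 = −13.60 eV and E_4 = −489.6/16 = −30.60 eV.
The photon energy is |E_6 − E_4| = 17.0 eV.

17.0 eV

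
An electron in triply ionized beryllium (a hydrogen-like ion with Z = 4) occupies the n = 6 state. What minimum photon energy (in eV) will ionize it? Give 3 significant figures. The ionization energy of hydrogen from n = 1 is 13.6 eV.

6.04 eV

E_n = −13.6 Z²/n² = −217.6/n² eV for Z = 4.
E_6 = −217.6/36 = −6.04 eV, so ionization (to E = 0) requires 6.04 eV.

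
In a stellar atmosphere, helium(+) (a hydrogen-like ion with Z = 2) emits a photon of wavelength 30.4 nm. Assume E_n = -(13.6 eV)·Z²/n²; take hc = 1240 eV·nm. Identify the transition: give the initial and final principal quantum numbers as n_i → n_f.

The photon energy is ΔE = hc/λ = 1240 / 30.4 = 40.79 eV.
With Z = 2, ΔE = 54.40 × (1/n_f² − 1/n_i²), so 1/n_f² − 1/n_i² = 0.7498.
Trying n_f = 1 gives 1/n_i² = 0.2502, i.e. n_i ≈ 2; this pair matches.

n_i = 2, n_f = 1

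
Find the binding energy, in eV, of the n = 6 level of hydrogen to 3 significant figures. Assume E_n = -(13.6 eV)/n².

E_6 = −13.60/36 = −0.378 eV, so ionization (to E = 0) requires 0.378 eV.

0.378 eV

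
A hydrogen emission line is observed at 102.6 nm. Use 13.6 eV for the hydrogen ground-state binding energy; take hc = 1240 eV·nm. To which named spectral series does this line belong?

ΔE = 1240/102.6 = 12.09 eV.
This matches 13.6 × (1/1² − 1/3²), so n_f = 1: the Lyman series.

Lyman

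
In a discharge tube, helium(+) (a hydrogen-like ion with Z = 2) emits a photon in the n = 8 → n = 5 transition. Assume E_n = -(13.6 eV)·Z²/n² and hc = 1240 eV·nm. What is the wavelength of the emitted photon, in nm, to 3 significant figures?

935 nm

For Z = 2 the level energies scale as Z², so the effective Rydberg energy is 13.6 × 4 = 54.40 eV.
ΔE = 54.40 × (1/5² − 1/8²) = 54.40 × 0.02438 = 1.326 eV.
λ = hc/ΔE = 1240 / 1.326 = 935 nm.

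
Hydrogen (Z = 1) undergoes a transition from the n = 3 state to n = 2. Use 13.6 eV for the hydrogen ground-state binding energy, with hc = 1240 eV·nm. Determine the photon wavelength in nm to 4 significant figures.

656.5 nm

ΔE = 13.60 × (1/2² − 1/3²) = 13.60 × 0.1389 = 1.889 eV.
λ = hc/ΔE = 1240 / 1.889 = 656.5 nm.
This line belongs to the Balmer series.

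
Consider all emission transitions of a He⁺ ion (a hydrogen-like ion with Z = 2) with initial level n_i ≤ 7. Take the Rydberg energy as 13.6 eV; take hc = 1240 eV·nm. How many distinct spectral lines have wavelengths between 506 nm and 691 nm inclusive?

Enumerate all n_i → n_f pairs with 1 ≤ n_f < n_i ≤ 7 and compute λ = 1240 / [13.6·4·(1/n_f² − 1/n_i²)].
Lines falling in [506, 691] nm: 7→4 (541.5 nm), 6→4 (656.5 nm).

2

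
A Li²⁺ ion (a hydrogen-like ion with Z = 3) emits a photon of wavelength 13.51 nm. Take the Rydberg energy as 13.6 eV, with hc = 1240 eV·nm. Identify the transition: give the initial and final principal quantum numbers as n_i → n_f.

n_i = 2, n_f = 1

The photon energy is ΔE = hc/λ = 1240 / 13.51 = 91.78 eV.
With Z = 3, ΔE = 122.4 × (1/n_f² − 1/n_i²), so 1/n_f² − 1/n_i² = 0.7499.
Trying n_f = 1 gives 1/n_i² = 0.2501, i.e. n_i ≈ 2; this pair matches.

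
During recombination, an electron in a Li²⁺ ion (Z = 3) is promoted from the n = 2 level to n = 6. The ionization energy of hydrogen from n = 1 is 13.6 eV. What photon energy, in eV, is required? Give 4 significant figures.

27.20 eV

The Bohr energies scale as Z², so for Z = 3: E_n = −122.4/n² eV.
E_6 = −122.4/36 = −3.400 eV and E_2 = −122.4/4 = −30.60 eV.
The photon energy is |E_6 − E_2| = 27.20 eV.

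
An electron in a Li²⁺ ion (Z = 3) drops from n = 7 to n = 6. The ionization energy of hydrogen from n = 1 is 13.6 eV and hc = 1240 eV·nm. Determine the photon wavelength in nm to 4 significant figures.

1375 nm

For Z = 3 the level energies scale as Z², so the effective Rydberg energy is 13.6 × 9 = 122.4 eV.
ΔE = 122.4 × (1/6² − 1/7²) = 122.4 × 0.007370 = 0.9020 eV.
λ = hc/ΔE = 1240 / 0.9020 = 1375 nm.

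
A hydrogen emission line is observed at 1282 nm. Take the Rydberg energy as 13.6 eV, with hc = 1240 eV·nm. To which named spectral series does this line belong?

Paschen

ΔE = 1240/1282 = 0.9672 eV.
This matches 13.6 × (1/3² − 1/5²), so n_f = 3: the Paschen series.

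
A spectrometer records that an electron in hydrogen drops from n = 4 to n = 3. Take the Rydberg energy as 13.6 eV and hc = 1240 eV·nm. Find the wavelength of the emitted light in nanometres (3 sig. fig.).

ΔE = 13.60 × (1/3² − 1/4²) = 13.60 × 0.04861 = 0.6611 eV.
λ = hc/ΔE = 1240 / 0.6611 = 1880 nm.

1880 nm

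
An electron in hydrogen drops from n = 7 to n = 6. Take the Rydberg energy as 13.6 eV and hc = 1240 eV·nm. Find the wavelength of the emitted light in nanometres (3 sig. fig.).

12400 nm

ΔE = 13.60 × (1/6² − 1/7²) = 13.60 × 0.007370 = 0.1002 eV.
λ = hc/ΔE = 1240 / 0.1002 = 12400 nm.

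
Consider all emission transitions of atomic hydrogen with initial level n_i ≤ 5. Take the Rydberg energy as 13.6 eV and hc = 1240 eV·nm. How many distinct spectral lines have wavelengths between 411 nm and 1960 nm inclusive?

Enumerate all n_i → n_f pairs with 1 ≤ n_f < n_i ≤ 5 and compute λ = 1240 / [13.6·1·(1/n_f² − 1/n_i²)].
Lines falling in [411, 1960] nm: 5→2 (434.2 nm), 4→2 (486.3 nm), 3→2 (656.5 nm), 5→3 (1282 nm), 4→3 (1876 nm).

5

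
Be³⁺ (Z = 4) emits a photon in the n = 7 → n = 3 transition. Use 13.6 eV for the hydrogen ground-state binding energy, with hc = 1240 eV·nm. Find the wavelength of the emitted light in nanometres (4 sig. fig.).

62.83 nm

For Z = 4 the level energies scale as Z², so the effective Rydberg energy is 13.6 × 16 = 217.6 eV.
ΔE = 217.6 × (1/3² − 1/7²) = 217.6 × 0.09070 = 19.74 eV.
λ = hc/ΔE = 1240 / 19.74 = 62.83 nm.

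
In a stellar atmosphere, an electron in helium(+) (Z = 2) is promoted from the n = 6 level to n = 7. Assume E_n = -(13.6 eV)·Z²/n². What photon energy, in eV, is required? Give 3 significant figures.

0.401 eV

The Bohr energies scale as Z², so for Z = 2: E_n = −54.40/n² eV.
E_7 = −54.40/49 = −1.110 eV and E_6 = −54.40/36 = −1.511 eV.
The photon energy is |E_7 − E_6| = 0.401 eV.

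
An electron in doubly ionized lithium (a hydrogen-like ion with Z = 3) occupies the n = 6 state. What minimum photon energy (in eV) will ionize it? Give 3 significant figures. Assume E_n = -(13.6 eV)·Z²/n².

E_n = −13.6 Z²/n² = −122.4/n² eV for Z = 3.
E_6 = −122.4/36 = −3.40 eV, so ionization (to E = 0) requires 3.40 eV.

3.40 eV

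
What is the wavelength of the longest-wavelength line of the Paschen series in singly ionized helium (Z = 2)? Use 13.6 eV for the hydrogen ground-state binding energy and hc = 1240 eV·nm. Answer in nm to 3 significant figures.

The Paschen series terminates on n_f = 3; the first line has n_i = 3+1 = 4.
ΔE = 54.40 × (1/3² − 1/4²) = 2.644 eV.
λ = 1240 / 2.644 = 469 nm.

469 nm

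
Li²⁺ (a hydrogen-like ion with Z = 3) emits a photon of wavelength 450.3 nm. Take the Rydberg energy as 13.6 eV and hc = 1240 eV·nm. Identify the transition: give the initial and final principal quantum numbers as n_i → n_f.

n_i = 5, n_f = 4

The photon energy is ΔE = hc/λ = 1240 / 450.3 = 2.754 eV.
With Z = 3, ΔE = 122.4 × (1/n_f² − 1/n_i²), so 1/n_f² − 1/n_i² = 0.02250.
Trying n_f = 4 gives 1/n_i² = 0.04000, i.e. n_i ≈ 5; this pair matches.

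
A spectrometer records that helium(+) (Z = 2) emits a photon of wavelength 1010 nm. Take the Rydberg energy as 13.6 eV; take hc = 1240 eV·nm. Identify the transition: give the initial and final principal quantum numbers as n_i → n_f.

n_i = 5, n_f = 4

The photon energy is ΔE = hc/λ = 1240 / 1010 = 1.228 eV.
With Z = 2, ΔE = 54.40 × (1/n_f² − 1/n_i²), so 1/n_f² − 1/n_i² = 0.02257.
Trying n_f = 4 gives 1/n_i² = 0.03993, i.e. n_i ≈ 5; this pair matches.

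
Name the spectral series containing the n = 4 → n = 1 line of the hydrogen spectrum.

The series is set by the lower level: n_f = 1 is the Lyman series.

Lyman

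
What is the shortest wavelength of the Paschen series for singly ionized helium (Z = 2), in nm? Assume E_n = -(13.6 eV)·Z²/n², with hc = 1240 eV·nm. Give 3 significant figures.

The Paschen series has lower level n_f = 3; the series limit corresponds to n_i → ∞.
ΔE_max = 13.6 × 4 / 3² = 6.044 eV.
λ_min = 1240 / 6.044 = 205 nm.

205 nm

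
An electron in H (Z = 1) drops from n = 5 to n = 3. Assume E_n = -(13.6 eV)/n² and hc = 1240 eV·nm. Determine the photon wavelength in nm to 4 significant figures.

ΔE = 13.60 × (1/3² − 1/5²) = 13.60 × 0.07111 = 0.9671 eV.
λ = hc/ΔE = 1240 / 0.9671 = 1282 nm.
This line belongs to the Paschen series.

1282 nm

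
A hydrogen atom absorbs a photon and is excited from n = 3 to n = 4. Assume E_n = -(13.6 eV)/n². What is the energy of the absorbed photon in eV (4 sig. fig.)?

E_4 = −13.60/16 = −0.8500 eV and E_3 = −13.60/9 = −1.511 eV.
The photon energy is |E_4 − E_3| = 0.6611 eV.

0.6611 eV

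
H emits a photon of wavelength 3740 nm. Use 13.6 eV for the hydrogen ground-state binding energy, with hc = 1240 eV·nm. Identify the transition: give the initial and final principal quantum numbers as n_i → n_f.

n_i = 8, n_f = 5

The photon energy is ΔE = hc/λ = 1240 / 3740 = 0.3316 eV.
With Z = 1, ΔE = 13.60 × (1/n_f² − 1/n_i²), so 1/n_f² − 1/n_i² = 0.02438.
Trying n_f = 5 gives 1/n_i² = 0.01562, i.e. n_i ≈ 8; this pair matches.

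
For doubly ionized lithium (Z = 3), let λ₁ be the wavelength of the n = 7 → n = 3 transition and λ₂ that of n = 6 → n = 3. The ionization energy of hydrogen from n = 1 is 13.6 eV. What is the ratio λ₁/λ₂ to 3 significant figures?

0.919

λ ∝ 1/ΔE ∝ 1/(1/n_f² − 1/n_i²), and the Z² and hc factors cancel in the ratio.
λ₁/λ₂ = (1/3² − 1/6²)/(1/3² − 1/7²) = 0.08333/0.09070 = 0.919.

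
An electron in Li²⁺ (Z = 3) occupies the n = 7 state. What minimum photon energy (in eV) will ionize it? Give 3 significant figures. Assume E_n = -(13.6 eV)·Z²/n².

E_n = −13.6 Z²/n² = −122.4/n² eV for Z = 3.
E_7 = −122.4/49 = −2.50 eV, so ionization (to E = 0) requires 2.50 eV.

2.50 eV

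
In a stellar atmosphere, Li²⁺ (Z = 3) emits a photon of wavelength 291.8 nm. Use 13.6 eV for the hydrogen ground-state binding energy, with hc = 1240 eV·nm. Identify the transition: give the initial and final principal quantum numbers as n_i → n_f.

n_i = 6, n_f = 4

The photon energy is ΔE = hc/λ = 1240 / 291.8 = 4.249 eV.
With Z = 3, ΔE = 122.4 × (1/n_f² − 1/n_i²), so 1/n_f² − 1/n_i² = 0.03472.
Trying n_f = 4 gives 1/n_i² = 0.02778, i.e. n_i ≈ 6; this pair matches.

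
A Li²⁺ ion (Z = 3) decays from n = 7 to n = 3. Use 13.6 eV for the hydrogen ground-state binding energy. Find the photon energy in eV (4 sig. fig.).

11.10 eV

The Bohr energies scale as Z², so for Z = 3: E_n = −122.4/n² eV.
E_7 = −122.4/49 = −2.498 eV and E_3 = −122.4/9 = −13.60 eV.
The photon energy is |E_7 − E_3| = 11.10 eV.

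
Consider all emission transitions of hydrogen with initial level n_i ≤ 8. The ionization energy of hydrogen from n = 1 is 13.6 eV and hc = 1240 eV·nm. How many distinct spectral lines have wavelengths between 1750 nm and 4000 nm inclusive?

5

Enumerate all n_i → n_f pairs with 1 ≤ n_f < n_i ≤ 8 and compute λ = 1240 / [13.6·1·(1/n_f² − 1/n_i²)].
Lines falling in [1750, 4000] nm: 4→3 (1876 nm), 8→4 (1945 nm), 7→4 (2166 nm), 6→4 (2626 nm), 8→5 (3741 nm).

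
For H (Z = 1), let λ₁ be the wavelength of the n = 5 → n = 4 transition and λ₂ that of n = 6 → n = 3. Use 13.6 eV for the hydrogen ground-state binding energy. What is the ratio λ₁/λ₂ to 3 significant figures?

λ ∝ 1/ΔE ∝ 1/(1/n_f² − 1/n_i²), and the Z² and hc factors cancel in the ratio.
λ₁/λ₂ = (1/3² − 1/6²)/(1/4² − 1/5²) = 0.08333/0.02250 = 3.70.

3.70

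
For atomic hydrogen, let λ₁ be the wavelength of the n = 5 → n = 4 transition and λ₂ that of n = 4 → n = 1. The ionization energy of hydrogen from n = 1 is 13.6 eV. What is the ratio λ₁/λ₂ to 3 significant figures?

41.7

λ ∝ 1/ΔE ∝ 1/(1/n_f² − 1/n_i²), and the Z² and hc factors cancel in the ratio.
λ₁/λ₂ = (1/1² − 1/4²)/(1/4² − 1/5²) = 0.9375/0.02250 = 41.7.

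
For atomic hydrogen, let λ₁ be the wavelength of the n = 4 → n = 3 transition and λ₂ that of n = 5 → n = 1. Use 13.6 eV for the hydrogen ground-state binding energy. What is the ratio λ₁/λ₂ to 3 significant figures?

λ ∝ 1/ΔE ∝ 1/(1/n_f² − 1/n_i²), and the Z² and hc factors cancel in the ratio.
λ₁/λ₂ = (1/1² − 1/5²)/(1/3² − 1/4²) = 0.9600/0.04861 = 19.7.

19.7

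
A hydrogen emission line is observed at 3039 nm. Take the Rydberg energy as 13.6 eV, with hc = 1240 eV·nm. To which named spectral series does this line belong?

ΔE = 1240/3039 = 0.4080 eV.
This matches 13.6 × (1/5² − 1/10²), so n_f = 5: the Pfund series.

Pfund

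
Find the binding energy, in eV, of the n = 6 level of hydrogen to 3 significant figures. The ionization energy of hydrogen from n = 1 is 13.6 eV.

E_6 = −13.60/36 = −0.378 eV, so ionization (to E = 0) requires 0.378 eV.

0.378 eV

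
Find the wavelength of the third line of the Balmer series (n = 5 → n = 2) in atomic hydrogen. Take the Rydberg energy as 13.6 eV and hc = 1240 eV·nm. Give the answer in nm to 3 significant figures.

The Balmer series terminates on n_f = 2; the third line has n_i = 2+3 = 5.
ΔE = 13.60 × (1/2² − 1/5²) = 2.856 eV.
λ = 1240 / 2.856 = 434 nm.

434 nm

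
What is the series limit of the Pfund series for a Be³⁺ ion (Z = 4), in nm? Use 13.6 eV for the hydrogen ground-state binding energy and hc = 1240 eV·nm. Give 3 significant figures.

The Pfund series has lower level n_f = 5; the series limit corresponds to n_i → ∞.
ΔE_max = 13.6 × 16 / 5² = 8.704 eV.
λ_min = 1240 / 8.704 = 142 nm.

142 nm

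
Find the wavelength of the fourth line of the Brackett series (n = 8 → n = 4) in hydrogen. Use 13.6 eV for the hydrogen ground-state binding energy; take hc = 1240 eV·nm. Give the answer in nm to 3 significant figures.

The Brackett series terminates on n_f = 4; the fourth line has n_i = 4+4 = 8.
ΔE = 13.60 × (1/4² − 1/8²) = 0.6375 eV.
λ = 1240 / 0.6375 = 1950 nm.

1950 nm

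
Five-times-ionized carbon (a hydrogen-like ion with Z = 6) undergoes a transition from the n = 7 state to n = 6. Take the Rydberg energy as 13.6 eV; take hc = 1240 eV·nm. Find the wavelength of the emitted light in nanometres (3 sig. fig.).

For Z = 6 the level energies scale as Z², so the effective Rydberg energy is 13.6 × 36 = 489.6 eV.
ΔE = 489.6 × (1/6² − 1/7²) = 489.6 × 0.007370 = 3.608 eV.
λ = hc/ΔE = 1240 / 3.608 = 344 nm.

344 nm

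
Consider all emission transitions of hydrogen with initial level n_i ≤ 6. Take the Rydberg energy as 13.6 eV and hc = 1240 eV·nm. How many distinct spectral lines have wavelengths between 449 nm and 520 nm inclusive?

Enumerate all n_i → n_f pairs with 1 ≤ n_f < n_i ≤ 6 and compute λ = 1240 / [13.6·1·(1/n_f² − 1/n_i²)].
Lines falling in [449, 520] nm: 4→2 (486.3 nm).

1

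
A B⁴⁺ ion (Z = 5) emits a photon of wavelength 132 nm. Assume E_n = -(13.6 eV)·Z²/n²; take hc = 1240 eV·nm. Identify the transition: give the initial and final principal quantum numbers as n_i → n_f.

n_i = 9, n_f = 5

The photon energy is ΔE = hc/λ = 1240 / 132 = 9.394 eV.
With Z = 5, ΔE = 340.0 × (1/n_f² − 1/n_i²), so 1/n_f² − 1/n_i² = 0.02763.
Trying n_f = 5 gives 1/n_i² = 0.01237, i.e. n_i ≈ 9; this pair matches.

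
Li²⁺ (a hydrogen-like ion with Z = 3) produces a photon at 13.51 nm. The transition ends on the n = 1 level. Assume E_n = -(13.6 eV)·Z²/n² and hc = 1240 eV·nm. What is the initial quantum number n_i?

The photon energy is ΔE = hc/λ = 1240 / 13.51 = 91.78 eV.
With Z = 3, ΔE = 122.4 × (1/n_f² − 1/n_i²), so 1/n_f² − 1/n_i² = 0.7499.
With n_f = 1: 1/n_i² = 1/1 − 0.7499 = 0.2501, so n_i ≈ 2.00.

n_i = 2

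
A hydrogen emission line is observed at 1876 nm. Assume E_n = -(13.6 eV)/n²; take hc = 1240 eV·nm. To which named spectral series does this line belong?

Paschen

ΔE = 1240/1876 = 0.6610 eV.
This matches 13.6 × (1/3² − 1/4²), so n_f = 3: the Paschen series.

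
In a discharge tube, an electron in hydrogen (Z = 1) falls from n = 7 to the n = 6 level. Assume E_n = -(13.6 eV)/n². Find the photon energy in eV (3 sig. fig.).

0.100 eV

E_7 = −13.60/49 = −0.2776 eV and E_6 = −13.60/36 = −0.3778 eV.
The photon energy is |E_7 − E_6| = 0.100 eV.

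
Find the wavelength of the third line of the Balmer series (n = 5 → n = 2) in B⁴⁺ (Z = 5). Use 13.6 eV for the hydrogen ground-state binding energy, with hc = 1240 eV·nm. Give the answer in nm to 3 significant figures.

17.4 nm

The Balmer series terminates on n_f = 2; the third line has n_i = 2+3 = 5.
ΔE = 340.0 × (1/2² − 1/5²) = 71.40 eV.
λ = 1240 / 71.40 = 17.4 nm.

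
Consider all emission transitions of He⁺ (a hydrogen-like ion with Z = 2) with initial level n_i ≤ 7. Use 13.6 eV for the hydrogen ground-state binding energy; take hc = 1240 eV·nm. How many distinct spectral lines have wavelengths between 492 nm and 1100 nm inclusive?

3

Enumerate all n_i → n_f pairs with 1 ≤ n_f < n_i ≤ 7 and compute λ = 1240 / [13.6·4·(1/n_f² − 1/n_i²)].
Lines falling in [492, 1100] nm: 7→4 (541.5 nm), 6→4 (656.5 nm), 5→4 (1013 nm).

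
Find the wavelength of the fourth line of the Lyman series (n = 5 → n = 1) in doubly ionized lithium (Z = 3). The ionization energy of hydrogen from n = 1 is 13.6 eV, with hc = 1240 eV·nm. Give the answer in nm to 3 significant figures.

The Lyman series terminates on n_f = 1; the fourth line has n_i = 1+4 = 5.
ΔE = 122.4 × (1/1² − 1/5²) = 117.5 eV.
λ = 1240 / 117.5 = 10.6 nm.

10.6 nm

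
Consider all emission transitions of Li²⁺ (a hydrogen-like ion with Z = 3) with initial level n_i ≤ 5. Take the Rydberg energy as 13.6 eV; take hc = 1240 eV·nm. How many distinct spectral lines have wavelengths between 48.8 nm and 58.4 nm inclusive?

1

Enumerate all n_i → n_f pairs with 1 ≤ n_f < n_i ≤ 5 and compute λ = 1240 / [13.6·9·(1/n_f² − 1/n_i²)].
Lines falling in [48.8, 58.4] nm: 4→2 (54.03 nm).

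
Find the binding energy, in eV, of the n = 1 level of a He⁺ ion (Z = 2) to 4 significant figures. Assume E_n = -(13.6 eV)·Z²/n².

E_n = −13.6 Z²/n² = −54.40/n² eV for Z = 2.
E_1 = −54.40/1 = −54.40 eV, so ionization (to E = 0) requires 54.40 eV.

54.40 eV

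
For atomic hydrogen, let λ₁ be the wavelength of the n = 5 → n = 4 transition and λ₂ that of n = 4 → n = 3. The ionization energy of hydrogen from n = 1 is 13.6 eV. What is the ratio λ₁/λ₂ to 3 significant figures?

λ ∝ 1/ΔE ∝ 1/(1/n_f² − 1/n_i²), and the Z² and hc factors cancel in the ratio.
λ₁/λ₂ = (1/3² − 1/4²)/(1/4² − 1/5²) = 0.04861/0.02250 = 2.16.

2.16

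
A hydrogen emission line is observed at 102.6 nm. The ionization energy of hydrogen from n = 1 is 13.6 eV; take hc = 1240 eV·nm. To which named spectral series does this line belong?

ΔE = 1240/102.6 = 12.09 eV.
This matches 13.6 × (1/1² − 1/3²), so n_f = 1: the Lyman series.

Lyman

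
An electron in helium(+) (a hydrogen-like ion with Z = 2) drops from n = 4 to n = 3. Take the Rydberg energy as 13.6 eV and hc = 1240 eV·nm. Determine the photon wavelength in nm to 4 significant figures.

For Z = 2 the level energies scale as Z², so the effective Rydberg energy is 13.6 × 4 = 54.40 eV.
ΔE = 54.40 × (1/3² − 1/4²) = 54.40 × 0.04861 = 2.644 eV.
λ = hc/ΔE = 1240 / 2.644 = 468.9 nm.

468.9 nm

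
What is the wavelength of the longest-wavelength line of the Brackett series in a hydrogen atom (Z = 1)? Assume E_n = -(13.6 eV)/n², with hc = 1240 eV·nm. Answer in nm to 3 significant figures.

The Brackett series terminates on n_f = 4; the first line has n_i = 4+1 = 5.
ΔE = 13.60 × (1/4² − 1/5²) = 0.3060 eV.
λ = 1240 / 0.3060 = 4050 nm.

4050 nm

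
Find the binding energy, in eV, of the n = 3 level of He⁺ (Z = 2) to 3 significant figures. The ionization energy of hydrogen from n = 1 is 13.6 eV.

6.04 eV

E_n = −13.6 Z²/n² = −54.40/n² eV for Z = 2.
E_3 = −54.40/9 = −6.04 eV, so ionization (to E = 0) requires 6.04 eV.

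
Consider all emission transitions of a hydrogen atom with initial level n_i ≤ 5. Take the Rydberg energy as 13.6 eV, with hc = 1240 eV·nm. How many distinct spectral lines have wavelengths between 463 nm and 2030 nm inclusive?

4

Enumerate all n_i → n_f pairs with 1 ≤ n_f < n_i ≤ 5 and compute λ = 1240 / [13.6·1·(1/n_f² − 1/n_i²)].
Lines falling in [463, 2030] nm: 4→2 (486.3 nm), 3→2 (656.5 nm), 5→3 (1282 nm), 4→3 (1876 nm).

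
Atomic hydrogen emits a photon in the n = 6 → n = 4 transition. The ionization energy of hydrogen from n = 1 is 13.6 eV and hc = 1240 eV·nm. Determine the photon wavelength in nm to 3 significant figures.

2630 nm

ΔE = 13.60 × (1/4² − 1/6²) = 13.60 × 0.03472 = 0.4722 eV.
λ = hc/ΔE = 1240 / 0.4722 = 2630 nm.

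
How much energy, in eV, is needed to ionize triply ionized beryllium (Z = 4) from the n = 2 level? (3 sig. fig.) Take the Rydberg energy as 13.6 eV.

E_n = −13.6 Z²/n² = −217.6/n² eV for Z = 4.
E_2 = −217.6/4 = −54.4 eV, so ionization (to E = 0) requires 54.4 eV.

54.4 eV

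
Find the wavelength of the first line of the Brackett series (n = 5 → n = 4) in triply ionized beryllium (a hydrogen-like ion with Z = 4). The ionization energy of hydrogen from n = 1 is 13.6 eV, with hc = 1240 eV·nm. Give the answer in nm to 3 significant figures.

The Brackett series terminates on n_f = 4; the first line has n_i = 4+1 = 5.
ΔE = 217.6 × (1/4² − 1/5²) = 4.896 eV.
λ = 1240 / 4.896 = 253 nm.

253 nm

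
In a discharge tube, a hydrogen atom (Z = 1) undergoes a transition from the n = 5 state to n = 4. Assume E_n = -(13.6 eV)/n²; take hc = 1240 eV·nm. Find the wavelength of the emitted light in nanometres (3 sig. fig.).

ΔE = 13.60 × (1/4² − 1/5²) = 13.60 × 0.02250 = 0.3060 eV.
λ = hc/ΔE = 1240 / 0.3060 = 4050 nm.
This line belongs to the Brackett series.

4050 nm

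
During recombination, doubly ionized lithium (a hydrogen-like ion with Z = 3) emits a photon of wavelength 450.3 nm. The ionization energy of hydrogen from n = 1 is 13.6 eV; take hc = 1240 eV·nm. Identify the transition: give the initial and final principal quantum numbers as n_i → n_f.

n_i = 5, n_f = 4

The photon energy is ΔE = hc/λ = 1240 / 450.3 = 2.754 eV.
With Z = 3, ΔE = 122.4 × (1/n_f² − 1/n_i²), so 1/n_f² − 1/n_i² = 0.02250.
Trying n_f = 4 gives 1/n_i² = 0.04000, i.e. n_i ≈ 5; this pair matches.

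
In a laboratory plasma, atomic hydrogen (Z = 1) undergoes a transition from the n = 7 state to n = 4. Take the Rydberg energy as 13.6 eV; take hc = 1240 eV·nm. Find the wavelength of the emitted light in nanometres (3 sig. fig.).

ΔE = 13.60 × (1/4² − 1/7²) = 13.60 × 0.04209 = 0.5724 eV.
λ = hc/ΔE = 1240 / 0.5724 = 2170 nm.

2170 nm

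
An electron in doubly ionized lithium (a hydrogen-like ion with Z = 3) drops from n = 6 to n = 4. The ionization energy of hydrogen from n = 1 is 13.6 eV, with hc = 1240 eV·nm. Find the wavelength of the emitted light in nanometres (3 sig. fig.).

For Z = 3 the level energies scale as Z², so the effective Rydberg energy is 13.6 × 9 = 122.4 eV.
ΔE = 122.4 × (1/4² − 1/6²) = 122.4 × 0.03472 = 4.250 eV.
λ = hc/ΔE = 1240 / 4.250 = 292 nm.

292 nm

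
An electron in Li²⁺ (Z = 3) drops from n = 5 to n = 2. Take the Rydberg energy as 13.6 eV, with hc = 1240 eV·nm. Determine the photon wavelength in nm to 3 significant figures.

48.2 nm

For Z = 3 the level energies scale as Z², so the effective Rydberg energy is 13.6 × 9 = 122.4 eV.
ΔE = 122.4 × (1/2² − 1/5²) = 122.4 × 0.2100 = 25.70 eV.
λ = hc/ΔE = 1240 / 25.70 = 48.2 nm.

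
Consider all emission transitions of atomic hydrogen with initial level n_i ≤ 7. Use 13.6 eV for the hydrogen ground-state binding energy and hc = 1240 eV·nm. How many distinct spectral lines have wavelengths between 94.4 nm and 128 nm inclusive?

4

Enumerate all n_i → n_f pairs with 1 ≤ n_f < n_i ≤ 7 and compute λ = 1240 / [13.6·1·(1/n_f² − 1/n_i²)].
Lines falling in [94.4, 128] nm: 5→1 (94.98 nm), 4→1 (97.25 nm), 3→1 (102.6 nm), 2→1 (121.6 nm).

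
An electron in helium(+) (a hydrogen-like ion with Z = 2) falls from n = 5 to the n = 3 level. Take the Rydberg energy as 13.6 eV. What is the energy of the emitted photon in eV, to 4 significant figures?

The Bohr energies scale as Z², so for Z = 2: E_n = −54.40/n² eV.
E_5 = −54.40/25 = −2.176 eV and E_3 = −54.40/9 = −6.044 eV.
The photon energy is |E_5 − E_3| = 3.868 eV.

3.868 eV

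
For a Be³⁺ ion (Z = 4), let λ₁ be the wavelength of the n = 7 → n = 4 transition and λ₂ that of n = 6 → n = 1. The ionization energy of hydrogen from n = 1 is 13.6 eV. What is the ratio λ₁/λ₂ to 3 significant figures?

λ ∝ 1/ΔE ∝ 1/(1/n_f² − 1/n_i²), and the Z² and hc factors cancel in the ratio.
λ₁/λ₂ = (1/1² − 1/6²)/(1/4² − 1/7²) = 0.9722/0.04209 = 23.1.

23.1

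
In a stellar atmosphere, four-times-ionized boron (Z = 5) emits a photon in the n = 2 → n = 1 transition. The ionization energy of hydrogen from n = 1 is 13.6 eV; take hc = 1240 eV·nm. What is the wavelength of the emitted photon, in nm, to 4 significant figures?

4.863 nm

For Z = 5 the level energies scale as Z², so the effective Rydberg energy is 13.6 × 25 = 340.0 eV.
ΔE = 340.0 × (1/1² − 1/2²) = 340.0 × 0.7500 = 255.0 eV.
λ = hc/ΔE = 1240 / 255.0 = 4.863 nm.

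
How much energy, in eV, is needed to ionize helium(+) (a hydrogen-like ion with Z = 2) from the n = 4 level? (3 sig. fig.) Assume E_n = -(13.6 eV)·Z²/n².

E_n = −13.6 Z²/n² = −54.40/n² eV for Z = 2.
E_4 = −54.40/16 = −3.40 eV, so ionization (to E = 0) requires 3.40 eV.

3.40 eV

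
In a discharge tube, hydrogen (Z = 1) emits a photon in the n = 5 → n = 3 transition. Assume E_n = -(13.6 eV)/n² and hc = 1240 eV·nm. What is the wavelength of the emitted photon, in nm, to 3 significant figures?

ΔE = 13.60 × (1/3² − 1/5²) = 13.60 × 0.07111 = 0.9671 eV.
λ = hc/ΔE = 1240 / 0.9671 = 1280 nm.

1280 nm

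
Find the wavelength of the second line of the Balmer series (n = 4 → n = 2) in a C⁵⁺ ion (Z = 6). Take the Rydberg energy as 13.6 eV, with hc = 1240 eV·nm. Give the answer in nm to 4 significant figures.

The Balmer series terminates on n_f = 2; the second line has n_i = 2+2 = 4.
ΔE = 489.6 × (1/2² − 1/4²) = 91.80 eV.
λ = 1240 / 91.80 = 13.51 nm.

13.51 nm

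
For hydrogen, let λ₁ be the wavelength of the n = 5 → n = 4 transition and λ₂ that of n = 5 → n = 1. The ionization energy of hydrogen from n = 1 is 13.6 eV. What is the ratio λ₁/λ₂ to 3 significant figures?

42.7

λ ∝ 1/ΔE ∝ 1/(1/n_f² − 1/n_i²), and the Z² and hc factors cancel in the ratio.
λ₁/λ₂ = (1/1² − 1/5²)/(1/4² − 1/5²) = 0.9600/0.02250 = 42.7.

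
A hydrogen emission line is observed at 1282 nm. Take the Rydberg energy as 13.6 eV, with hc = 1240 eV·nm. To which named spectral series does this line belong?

Paschen

ΔE = 1240/1282 = 0.9672 eV.
This matches 13.6 × (1/3² − 1/5²), so n_f = 3: the Paschen series.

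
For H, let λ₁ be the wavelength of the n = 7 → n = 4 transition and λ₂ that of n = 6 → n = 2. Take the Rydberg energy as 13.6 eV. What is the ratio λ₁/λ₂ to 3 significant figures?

5.28

λ ∝ 1/ΔE ∝ 1/(1/n_f² − 1/n_i²), and the Z² and hc factors cancel in the ratio.
λ₁/λ₂ = (1/2² − 1/6²)/(1/4² − 1/7²) = 0.2222/0.04209 = 5.28.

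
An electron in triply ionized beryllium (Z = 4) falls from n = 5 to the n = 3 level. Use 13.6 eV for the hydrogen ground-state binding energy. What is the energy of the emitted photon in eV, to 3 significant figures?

15.5 eV

The Bohr energies scale as Z², so for Z = 4: E_n = −217.6/n² eV.
E_5 = −217.6/25 = −8.704 eV and E_3 = −217.6/9 = −24.18 eV.
The photon energy is |E_5 − E_3| = 15.5 eV.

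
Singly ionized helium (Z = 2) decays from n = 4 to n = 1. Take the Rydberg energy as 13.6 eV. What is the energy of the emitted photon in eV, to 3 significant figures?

51.0 eV

The Bohr energies scale as Z², so for Z = 2: E_n = −54.40/n² eV.
E_4 = −54.40/16 = −3.400 eV and E_1 = −54.40/1 = −54.40 eV.
The photon energy is |E_4 − E_1| = 51.0 eV.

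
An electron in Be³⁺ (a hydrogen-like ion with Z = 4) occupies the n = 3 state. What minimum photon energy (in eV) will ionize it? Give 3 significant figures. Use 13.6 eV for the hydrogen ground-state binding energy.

24.2 eV

E_n = −13.6 Z²/n² = −217.6/n² eV for Z = 4.
E_3 = −217.6/9 = −24.2 eV, so ionization (to E = 0) requires 24.2 eV.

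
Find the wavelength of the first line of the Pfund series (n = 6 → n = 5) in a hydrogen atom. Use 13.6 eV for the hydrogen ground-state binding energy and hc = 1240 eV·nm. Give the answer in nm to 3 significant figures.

7460 nm

The Pfund series terminates on n_f = 5; the first line has n_i = 5+1 = 6.
ΔE = 13.60 × (1/5² − 1/6²) = 0.1662 eV.
λ = 1240 / 0.1662 = 7460 nm.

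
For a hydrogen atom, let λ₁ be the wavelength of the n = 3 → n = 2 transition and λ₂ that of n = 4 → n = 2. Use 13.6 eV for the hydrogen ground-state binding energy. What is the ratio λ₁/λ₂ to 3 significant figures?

λ ∝ 1/ΔE ∝ 1/(1/n_f² − 1/n_i²), and the Z² and hc factors cancel in the ratio.
λ₁/λ₂ = (1/2² − 1/4²)/(1/2² − 1/3²) = 0.1875/0.1389 = 1.35.

1.35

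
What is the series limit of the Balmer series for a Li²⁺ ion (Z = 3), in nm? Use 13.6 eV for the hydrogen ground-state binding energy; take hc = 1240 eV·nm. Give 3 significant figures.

The Balmer series has lower level n_f = 2; the series limit corresponds to n_i → ∞.
ΔE_max = 13.6 × 9 / 2² = 30.60 eV.
λ_min = 1240 / 30.60 = 40.5 nm.

40.5 nm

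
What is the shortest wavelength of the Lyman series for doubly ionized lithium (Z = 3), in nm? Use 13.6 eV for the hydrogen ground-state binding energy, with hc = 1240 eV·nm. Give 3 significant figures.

The Lyman series has lower level n_f = 1; the series limit corresponds to n_i → ∞.
ΔE_max = 13.6 × 9 / 1² = 122.4 eV.
λ_min = 1240 / 122.4 = 10.1 nm.

10.1 nm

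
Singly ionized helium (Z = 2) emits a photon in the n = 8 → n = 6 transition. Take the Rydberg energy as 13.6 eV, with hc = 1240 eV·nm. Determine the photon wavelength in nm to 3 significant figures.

1880 nm

For Z = 2 the level energies scale as Z², so the effective Rydberg energy is 13.6 × 4 = 54.40 eV.
ΔE = 54.40 × (1/6² − 1/8²) = 54.40 × 0.01215 = 0.6611 eV.
λ = hc/ΔE = 1240 / 0.6611 = 1880 nm.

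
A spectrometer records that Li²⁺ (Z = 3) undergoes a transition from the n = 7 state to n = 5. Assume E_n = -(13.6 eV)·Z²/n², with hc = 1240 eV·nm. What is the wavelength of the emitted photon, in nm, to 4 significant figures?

517.1 nm

For Z = 3 the level energies scale as Z², so the effective Rydberg energy is 13.6 × 9 = 122.4 eV.
ΔE = 122.4 × (1/5² − 1/7²) = 122.4 × 0.01959 = 2.398 eV.
λ = hc/ΔE = 1240 / 2.398 = 517.1 nm.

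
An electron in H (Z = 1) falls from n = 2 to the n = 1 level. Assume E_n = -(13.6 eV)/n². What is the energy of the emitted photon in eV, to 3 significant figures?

E_2 = −13.60/4 = −3.400 eV and E_1 = −13.60/1 = −13.60 eV.
The photon energy is |E_2 − E_1| = 10.2 eV.

10.2 eV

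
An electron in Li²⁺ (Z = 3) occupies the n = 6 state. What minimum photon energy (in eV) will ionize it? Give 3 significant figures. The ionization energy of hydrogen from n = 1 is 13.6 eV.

3.40 eV

E_n = −13.6 Z²/n² = −122.4/n² eV for Z = 3.
E_6 = −122.4/36 = −3.40 eV, so ionization (to E = 0) requires 3.40 eV.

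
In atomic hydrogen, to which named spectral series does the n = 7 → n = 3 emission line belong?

Paschen

The series is set by the lower level: n_f = 3 is the Paschen series.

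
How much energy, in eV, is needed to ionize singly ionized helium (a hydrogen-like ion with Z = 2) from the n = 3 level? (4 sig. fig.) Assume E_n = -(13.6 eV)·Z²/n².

6.044 eV

E_n = −13.6 Z²/n² = −54.40/n² eV for Z = 2.
E_3 = −54.40/9 = −6.044 eV, so ionization (to E = 0) requires 6.044 eV.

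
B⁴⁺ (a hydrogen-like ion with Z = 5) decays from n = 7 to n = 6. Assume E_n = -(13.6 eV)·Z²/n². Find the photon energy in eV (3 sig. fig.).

2.51 eV

The Bohr energies scale as Z², so for Z = 5: E_n = −340.0/n² eV.
E_7 = −340.0/49 = −6.939 eV and E_6 = −340.0/36 = −9.444 eV.
The photon energy is |E_7 − E_6| = 2.51 eV.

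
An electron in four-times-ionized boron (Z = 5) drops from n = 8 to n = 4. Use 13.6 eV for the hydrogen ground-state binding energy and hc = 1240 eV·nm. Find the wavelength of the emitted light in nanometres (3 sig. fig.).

77.8 nm

For Z = 5 the level energies scale as Z², so the effective Rydberg energy is 13.6 × 25 = 340.0 eV.
ΔE = 340.0 × (1/4² − 1/8²) = 340.0 × 0.04688 = 15.94 eV.
λ = hc/ΔE = 1240 / 15.94 = 77.8 nm.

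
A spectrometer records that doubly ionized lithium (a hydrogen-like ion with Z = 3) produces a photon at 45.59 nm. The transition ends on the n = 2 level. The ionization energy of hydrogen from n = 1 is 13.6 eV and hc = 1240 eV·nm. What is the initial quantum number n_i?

The photon energy is ΔE = hc/λ = 1240 / 45.59 = 27.20 eV.
With Z = 3, ΔE = 122.4 × (1/n_f² − 1/n_i²), so 1/n_f² − 1/n_i² = 0.2222.
With n_f = 2: 1/n_i² = 1/4 − 0.2222 = 0.02779, so n_i ≈ 6.00.

n_i = 6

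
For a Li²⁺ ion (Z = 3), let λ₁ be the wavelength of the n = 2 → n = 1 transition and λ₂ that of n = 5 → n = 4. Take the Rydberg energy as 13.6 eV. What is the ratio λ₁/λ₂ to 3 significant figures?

λ ∝ 1/ΔE ∝ 1/(1/n_f² − 1/n_i²), and the Z² and hc factors cancel in the ratio.
λ₁/λ₂ = (1/4² − 1/5²)/(1/1² − 1/2²) = 0.02250/0.7500 = 0.0300.

0.0300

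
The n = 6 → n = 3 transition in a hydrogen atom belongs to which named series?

The series is set by the lower level: n_f = 3 is the Paschen series.

Paschen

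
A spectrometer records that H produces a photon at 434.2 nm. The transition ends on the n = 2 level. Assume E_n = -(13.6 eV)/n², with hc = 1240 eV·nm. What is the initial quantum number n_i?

n_i = 5

The photon energy is ΔE = hc/λ = 1240 / 434.2 = 2.856 eV.
With Z = 1, ΔE = 13.60 × (1/n_f² − 1/n_i²), so 1/n_f² − 1/n_i² = 0.2100.
With n_f = 2: 1/n_i² = 1/4 − 0.2100 = 0.04001, so n_i ≈ 5.00.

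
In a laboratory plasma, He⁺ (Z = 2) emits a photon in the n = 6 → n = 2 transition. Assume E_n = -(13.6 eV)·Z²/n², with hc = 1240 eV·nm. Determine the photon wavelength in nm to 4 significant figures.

For Z = 2 the level energies scale as Z², so the effective Rydberg energy is 13.6 × 4 = 54.40 eV.
ΔE = 54.40 × (1/2² − 1/6²) = 54.40 × 0.2222 = 12.09 eV.
λ = hc/ΔE = 1240 / 12.09 = 102.6 nm.

102.6 nm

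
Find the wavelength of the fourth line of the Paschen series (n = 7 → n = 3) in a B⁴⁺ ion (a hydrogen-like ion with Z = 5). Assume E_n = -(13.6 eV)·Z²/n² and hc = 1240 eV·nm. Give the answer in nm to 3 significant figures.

The Paschen series terminates on n_f = 3; the fourth line has n_i = 3+4 = 7.
ΔE = 340.0 × (1/3² − 1/7²) = 30.84 eV.
λ = 1240 / 30.84 = 40.2 nm.

40.2 nm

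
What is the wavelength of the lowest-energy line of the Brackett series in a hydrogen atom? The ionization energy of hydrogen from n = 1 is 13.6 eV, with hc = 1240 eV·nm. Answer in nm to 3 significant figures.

4050 nm

The Brackett series terminates on n_f = 4; the first line has n_i = 4+1 = 5.
ΔE = 13.60 × (1/4² − 1/5²) = 0.3060 eV.
λ = 1240 / 0.3060 = 4050 nm.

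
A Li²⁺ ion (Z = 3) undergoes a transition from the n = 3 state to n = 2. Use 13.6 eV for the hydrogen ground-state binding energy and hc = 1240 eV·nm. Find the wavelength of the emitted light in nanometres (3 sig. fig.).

72.9 nm

For Z = 3 the level energies scale as Z², so the effective Rydberg energy is 13.6 × 9 = 122.4 eV.
ΔE = 122.4 × (1/2² − 1/3²) = 122.4 × 0.1389 = 17.00 eV.
λ = hc/ΔE = 1240 / 17.00 = 72.9 nm.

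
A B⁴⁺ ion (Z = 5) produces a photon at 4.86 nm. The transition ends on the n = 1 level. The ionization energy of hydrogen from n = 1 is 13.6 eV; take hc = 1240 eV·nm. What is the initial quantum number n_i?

n_i = 2

The photon energy is ΔE = hc/λ = 1240 / 4.86 = 255.1 eV.
With Z = 5, ΔE = 340.0 × (1/n_f² − 1/n_i²), so 1/n_f² − 1/n_i² = 0.7504.
With n_f = 1: 1/n_i² = 1/1 − 0.7504 = 0.2496, so n_i ≈ 2.00.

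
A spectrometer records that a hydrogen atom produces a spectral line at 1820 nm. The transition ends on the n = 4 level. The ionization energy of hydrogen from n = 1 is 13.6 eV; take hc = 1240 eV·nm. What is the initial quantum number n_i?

The photon energy is ΔE = hc/λ = 1240 / 1820 = 0.6813 eV.
With Z = 1, ΔE = 13.60 × (1/n_f² − 1/n_i²), so 1/n_f² − 1/n_i² = 0.05010.
With n_f = 4: 1/n_i² = 1/16 − 0.05010 = 0.01240, so n_i ≈ 8.98.

n_i = 9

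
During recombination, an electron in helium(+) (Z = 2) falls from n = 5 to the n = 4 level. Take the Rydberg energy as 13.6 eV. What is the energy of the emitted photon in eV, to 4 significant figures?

The Bohr energies scale as Z², so for Z = 2: E_n = −54.40/n² eV.
E_5 = −54.40/25 = −2.176 eV and E_4 = −54.40/16 = −3.400 eV.
The photon energy is |E_5 − E_4| = 1.224 eV.

1.224 eV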